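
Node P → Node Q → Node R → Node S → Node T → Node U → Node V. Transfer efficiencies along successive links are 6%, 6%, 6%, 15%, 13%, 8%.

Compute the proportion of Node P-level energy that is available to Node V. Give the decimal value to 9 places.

Product of link efficiencies: 0.06 × 0.06 × 0.06 × 0.15 × 0.13 × 0.08 = 0.00000033696

0.000000337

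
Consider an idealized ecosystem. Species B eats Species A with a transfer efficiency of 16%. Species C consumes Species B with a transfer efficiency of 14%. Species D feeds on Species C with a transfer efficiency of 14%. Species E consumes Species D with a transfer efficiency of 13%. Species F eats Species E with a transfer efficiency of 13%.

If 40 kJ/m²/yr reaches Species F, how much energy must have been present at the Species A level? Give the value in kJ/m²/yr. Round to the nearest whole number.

Cumulative transfer efficiency: 0.16 × 0.14 × 0.14 × 0.13 × 0.13 = 0.0000529984
Species A energy = 40 / 0.0000529984 = 754740 kJ/m²/yr

754740 kJ/m²/yr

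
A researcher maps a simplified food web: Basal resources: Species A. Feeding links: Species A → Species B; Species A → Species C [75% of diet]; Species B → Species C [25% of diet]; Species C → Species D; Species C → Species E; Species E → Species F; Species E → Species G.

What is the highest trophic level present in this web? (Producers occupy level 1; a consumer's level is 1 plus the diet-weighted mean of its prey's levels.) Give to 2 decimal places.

4.25

Species B: 1 + 1 = 2
Species C: 1 + (0.75×1 + 0.25×2) = 2.25
Species D: 1 + 2.25 = 3.25
Species E: 1 + 2.25 = 3.25
Species F: 1 + 3.25 = 4.25
Species G: 1 + 3.25 = 4.25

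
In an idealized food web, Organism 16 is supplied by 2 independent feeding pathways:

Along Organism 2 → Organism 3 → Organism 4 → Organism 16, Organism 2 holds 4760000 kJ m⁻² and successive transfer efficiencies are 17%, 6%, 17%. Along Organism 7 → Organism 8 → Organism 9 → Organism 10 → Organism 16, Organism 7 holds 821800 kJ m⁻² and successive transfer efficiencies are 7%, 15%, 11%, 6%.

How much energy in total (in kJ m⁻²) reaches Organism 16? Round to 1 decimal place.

8310.8 kJ m⁻²

Via Organism 2: 4760000 × 0.17 × 0.06 × 0.17 = 8253.84 kJ m⁻²
Via Organism 7: 821800 × 0.07 × 0.15 × 0.11 × 0.06 = 56.95074 kJ m⁻²
Total at Organism 16: 8253.84 + 56.95074 = 8310.79074 kJ m⁻²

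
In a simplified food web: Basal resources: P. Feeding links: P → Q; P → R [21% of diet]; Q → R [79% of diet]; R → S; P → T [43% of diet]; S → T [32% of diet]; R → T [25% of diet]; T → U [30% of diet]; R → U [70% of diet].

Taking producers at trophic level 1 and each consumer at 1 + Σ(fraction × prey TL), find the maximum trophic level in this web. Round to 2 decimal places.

3.96

Q: 1 + 1 = 2
R: 1 + (0.21×1 + 0.79×2) = 2.79
S: 1 + 2.79 = 3.79
T: 1 + (0.43×1 + 0.32×3.79 + 0.25×2.79) = 3.3403
U: 1 + (0.3×3.3403 + 0.7×2.79) = 3.95509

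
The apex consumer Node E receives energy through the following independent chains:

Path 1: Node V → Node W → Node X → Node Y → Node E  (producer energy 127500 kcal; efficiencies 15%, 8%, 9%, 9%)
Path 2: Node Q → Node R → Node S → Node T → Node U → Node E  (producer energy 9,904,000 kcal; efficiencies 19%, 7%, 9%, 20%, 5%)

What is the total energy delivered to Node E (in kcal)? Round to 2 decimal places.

130.94 kcal

Path 1: 127500 × 0.15 × 0.08 × 0.09 × 0.09 = 12.393 kcal
Path 2: 9904000 × 0.19 × 0.07 × 0.09 × 0.2 × 0.05 = 118.55088 kcal
Total at Node E: 12.393 + 118.55088 = 130.94388 kcal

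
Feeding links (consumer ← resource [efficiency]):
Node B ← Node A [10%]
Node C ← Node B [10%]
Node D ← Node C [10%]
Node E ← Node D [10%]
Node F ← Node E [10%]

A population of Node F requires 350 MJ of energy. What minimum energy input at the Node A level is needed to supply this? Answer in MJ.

35000000 MJ

Cumulative transfer efficiency: 0.1 × 0.1 × 0.1 × 0.1 × 0.1 = 0.00001
Node A energy = 350 / 0.00001 = 35000000 MJ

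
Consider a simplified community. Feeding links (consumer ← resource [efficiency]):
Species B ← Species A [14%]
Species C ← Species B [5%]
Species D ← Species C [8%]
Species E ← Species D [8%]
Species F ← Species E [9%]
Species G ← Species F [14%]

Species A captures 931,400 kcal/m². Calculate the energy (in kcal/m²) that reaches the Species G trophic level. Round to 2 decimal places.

Species B: 931400 × 0.14 = 130396 kcal/m²
Species C: 130396 × 0.05 = 6519.8 kcal/m²
Species D: 6519.8 × 0.08 = 521.584 kcal/m²
Species E: 521.584 × 0.08 = 41.72672 kcal/m²
Species F: 41.72672 × 0.09 = 3.7554048 kcal/m²
Species G: 3.7554048 × 0.14 = 0.525756672 kcal/m²

0.53 kcal/m²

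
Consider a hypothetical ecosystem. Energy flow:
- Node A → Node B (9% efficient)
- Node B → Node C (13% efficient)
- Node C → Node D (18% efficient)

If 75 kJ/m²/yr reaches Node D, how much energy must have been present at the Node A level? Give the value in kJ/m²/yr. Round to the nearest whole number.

Cumulative transfer efficiency: 0.09 × 0.13 × 0.18 = 0.002106
Node A energy = 75 / 0.002106 = 35613 kJ/m²/yr

35613 kJ/m²/yr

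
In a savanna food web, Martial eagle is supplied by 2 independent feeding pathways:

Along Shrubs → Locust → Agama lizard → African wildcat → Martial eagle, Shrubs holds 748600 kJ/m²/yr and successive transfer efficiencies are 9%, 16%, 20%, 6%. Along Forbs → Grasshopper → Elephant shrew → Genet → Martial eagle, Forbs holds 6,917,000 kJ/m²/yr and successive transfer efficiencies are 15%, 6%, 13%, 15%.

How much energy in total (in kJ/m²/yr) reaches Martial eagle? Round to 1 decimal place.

1343.3 kJ/m²/yr

Via Shrubs: 748600 × 0.09 × 0.16 × 0.2 × 0.06 = 129.35808 kJ/m²/yr
Via Forbs: 6917000 × 0.15 × 0.06 × 0.13 × 0.15 = 1213.9335 kJ/m²/yr
Total at Martial eagle: 129.35808 + 1213.9335 = 1343.29158 kJ/m²/yr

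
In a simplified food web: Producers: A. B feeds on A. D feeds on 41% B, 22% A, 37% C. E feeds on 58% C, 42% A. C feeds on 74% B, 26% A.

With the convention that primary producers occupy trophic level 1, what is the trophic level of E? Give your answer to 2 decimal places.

B: 1 + 1 = 2
C: 1 + (0.74×2 + 0.26×1) = 2.74
D: 1 + (0.41×2 + 0.22×1 + 0.37×2.74) = 3.0538
E: 1 + (0.58×2.74 + 0.42×1) = 3.0092

3.01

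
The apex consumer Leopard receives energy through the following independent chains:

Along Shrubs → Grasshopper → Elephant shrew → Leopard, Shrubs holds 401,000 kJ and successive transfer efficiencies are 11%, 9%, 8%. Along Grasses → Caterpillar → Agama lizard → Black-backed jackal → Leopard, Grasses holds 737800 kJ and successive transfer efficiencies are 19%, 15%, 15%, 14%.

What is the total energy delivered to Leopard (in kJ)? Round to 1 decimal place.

Via Shrubs: 401000 × 0.11 × 0.09 × 0.08 = 317.592 kJ
Via Grasses: 737800 × 0.19 × 0.15 × 0.15 × 0.14 = 441.5733 kJ
Total at Leopard: 317.592 + 441.5733 = 759.1653 kJ

759.2 kJ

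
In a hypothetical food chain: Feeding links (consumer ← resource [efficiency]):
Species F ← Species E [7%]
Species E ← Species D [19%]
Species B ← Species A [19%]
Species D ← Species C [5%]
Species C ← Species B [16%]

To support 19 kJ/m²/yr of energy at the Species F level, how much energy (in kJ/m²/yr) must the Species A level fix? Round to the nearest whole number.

939850 kJ/m²/yr

Cumulative transfer efficiency: 0.19 × 0.16 × 0.05 × 0.19 × 0.07 = 0.000020216
Species A energy = 19 / 0.000020216 = 939850 kJ/m²/yr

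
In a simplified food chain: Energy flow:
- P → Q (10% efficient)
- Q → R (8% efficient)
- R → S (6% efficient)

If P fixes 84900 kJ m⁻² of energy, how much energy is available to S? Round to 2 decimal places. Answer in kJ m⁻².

Q: 84900 × 0.1 = 8490 kJ m⁻²
R: 8490 × 0.08 = 679.2 kJ m⁻²
S: 679.2 × 0.06 = 40.752 kJ m⁻²

40.75 kJ m⁻²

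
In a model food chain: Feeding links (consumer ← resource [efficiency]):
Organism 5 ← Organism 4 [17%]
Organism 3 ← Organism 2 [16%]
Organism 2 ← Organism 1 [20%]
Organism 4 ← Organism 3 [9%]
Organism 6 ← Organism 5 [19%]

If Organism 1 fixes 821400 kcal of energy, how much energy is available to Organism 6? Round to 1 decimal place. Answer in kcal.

76.4 kcal

Organism 2: 821400 × 0.2 = 164280 kcal
Organism 3: 164280 × 0.16 = 26284.8 kcal
Organism 4: 26284.8 × 0.09 = 2365.632 kcal
Organism 5: 2365.632 × 0.17 = 402.15744 kcal
Organism 6: 402.15744 × 0.19 = 76.4099136 kcal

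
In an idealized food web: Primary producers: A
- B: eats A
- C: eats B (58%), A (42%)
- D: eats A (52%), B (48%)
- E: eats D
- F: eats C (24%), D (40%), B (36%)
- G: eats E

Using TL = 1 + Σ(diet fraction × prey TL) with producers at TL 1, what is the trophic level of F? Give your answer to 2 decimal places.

3.33

B: 1 + 1 = 2
C: 1 + (0.58×2 + 0.42×1) = 2.58
D: 1 + (0.52×1 + 0.48×2) = 2.48
E: 1 + 2.48 = 3.48
F: 1 + (0.24×2.58 + 0.4×2.48 + 0.36×2) = 3.3312
G: 1 + 3.48 = 4.48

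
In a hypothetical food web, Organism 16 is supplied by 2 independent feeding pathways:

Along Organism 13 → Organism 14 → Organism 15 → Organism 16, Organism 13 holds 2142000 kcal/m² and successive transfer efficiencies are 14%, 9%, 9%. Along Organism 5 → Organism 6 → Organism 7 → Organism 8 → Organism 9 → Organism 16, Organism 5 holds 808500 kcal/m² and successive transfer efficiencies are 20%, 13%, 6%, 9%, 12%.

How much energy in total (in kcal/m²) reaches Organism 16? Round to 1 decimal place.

2442.6 kcal/m²

Via Organism 13: 2142000 × 0.14 × 0.09 × 0.09 = 2429.028 kcal/m²
Via Organism 5: 808500 × 0.2 × 0.13 × 0.06 × 0.09 × 0.12 = 13.621608 kcal/m²
Total at Organism 16: 2429.028 + 13.621608 = 2442.649608 kcal/m²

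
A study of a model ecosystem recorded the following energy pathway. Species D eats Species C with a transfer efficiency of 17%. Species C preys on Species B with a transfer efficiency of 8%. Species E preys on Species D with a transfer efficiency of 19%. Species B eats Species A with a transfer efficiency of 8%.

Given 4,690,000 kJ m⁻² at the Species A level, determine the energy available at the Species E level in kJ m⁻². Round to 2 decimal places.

969.52 kJ m⁻²

Species B: 4690000 × 0.08 = 375200 kJ m⁻²
Species C: 375200 × 0.08 = 30016 kJ m⁻²
Species D: 30016 × 0.17 = 5102.72 kJ m⁻²
Species E: 5102.72 × 0.19 = 969.5168 kJ m⁻²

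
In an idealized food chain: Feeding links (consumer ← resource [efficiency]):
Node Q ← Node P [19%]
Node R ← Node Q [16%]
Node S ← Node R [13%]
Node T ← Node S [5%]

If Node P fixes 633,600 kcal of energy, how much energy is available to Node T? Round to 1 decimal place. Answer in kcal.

Node Q: 633600 × 0.19 = 120384 kcal
Node R: 120384 × 0.16 = 19261.44 kcal
Node S: 19261.44 × 0.13 = 2503.9872 kcal
Node T: 2503.9872 × 0.05 = 125.19936 kcal

125.2 kcal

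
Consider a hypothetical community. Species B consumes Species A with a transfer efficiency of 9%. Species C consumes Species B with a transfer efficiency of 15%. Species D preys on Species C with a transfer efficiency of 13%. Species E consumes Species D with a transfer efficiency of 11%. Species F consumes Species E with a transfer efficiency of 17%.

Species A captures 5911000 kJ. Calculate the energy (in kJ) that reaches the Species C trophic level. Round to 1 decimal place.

79798.5 kJ

Species B: 5911000 × 0.09 = 531990 kJ
Species C: 531990 × 0.15 = 79798.5 kJ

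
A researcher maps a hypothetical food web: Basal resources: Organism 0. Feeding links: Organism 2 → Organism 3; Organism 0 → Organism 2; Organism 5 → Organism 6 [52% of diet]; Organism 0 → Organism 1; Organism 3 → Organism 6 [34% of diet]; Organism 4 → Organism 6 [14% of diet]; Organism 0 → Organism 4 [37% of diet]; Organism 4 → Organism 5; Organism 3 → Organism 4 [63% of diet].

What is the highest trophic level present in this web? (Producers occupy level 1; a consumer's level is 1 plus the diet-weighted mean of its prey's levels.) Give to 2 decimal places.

Organism 1: 1 + 1 = 2
Organism 2: 1 + 1 = 2
Organism 3: 1 + 2 = 3
Organism 4: 1 + (0.37×1 + 0.63×3) = 3.26
Organism 5: 1 + 3.26 = 4.26
Organism 6: 1 + (0.34×3 + 0.14×3.26 + 0.52×4.26) = 4.6916

4.69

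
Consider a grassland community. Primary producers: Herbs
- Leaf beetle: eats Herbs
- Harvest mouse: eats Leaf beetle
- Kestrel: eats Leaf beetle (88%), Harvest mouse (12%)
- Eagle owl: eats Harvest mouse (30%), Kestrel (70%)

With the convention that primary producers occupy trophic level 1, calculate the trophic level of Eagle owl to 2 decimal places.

Leaf beetle: 1 + 1 = 2
Harvest mouse: 1 + 2 = 3
Kestrel: 1 + (0.88×2 + 0.12×3) = 3.12
Eagle owl: 1 + (0.3×3 + 0.7×3.12) = 4.084

4.08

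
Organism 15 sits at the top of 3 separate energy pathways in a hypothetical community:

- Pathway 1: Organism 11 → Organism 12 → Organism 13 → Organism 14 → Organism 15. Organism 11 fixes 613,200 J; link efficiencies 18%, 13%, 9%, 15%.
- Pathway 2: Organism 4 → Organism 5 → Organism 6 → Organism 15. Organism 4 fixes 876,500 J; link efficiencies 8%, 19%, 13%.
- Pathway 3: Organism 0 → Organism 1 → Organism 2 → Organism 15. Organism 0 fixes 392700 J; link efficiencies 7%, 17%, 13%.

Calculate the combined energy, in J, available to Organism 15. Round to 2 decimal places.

2533.18 J

Pathway 1: 613200 × 0.18 × 0.13 × 0.09 × 0.15 = 193.70988 J
Pathway 2: 876500 × 0.08 × 0.19 × 0.13 = 1731.964 J
Pathway 3: 392700 × 0.07 × 0.17 × 0.13 = 607.5069 J
Total at Organism 15: 193.70988 + 1731.964 + 607.5069 = 2533.18078 J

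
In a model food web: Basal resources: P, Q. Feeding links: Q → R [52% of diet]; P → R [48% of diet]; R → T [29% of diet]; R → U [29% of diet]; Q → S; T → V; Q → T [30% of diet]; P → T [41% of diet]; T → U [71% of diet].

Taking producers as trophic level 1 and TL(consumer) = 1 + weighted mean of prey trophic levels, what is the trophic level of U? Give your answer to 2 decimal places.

R: 1 + (0.48×1 + 0.52×1) = 2
S: 1 + 1 = 2
T: 1 + (0.29×2 + 0.41×1 + 0.3×1) = 2.29
U: 1 + (0.29×2 + 0.71×2.29) = 3.2059
V: 1 + 2.29 = 3.29

3.21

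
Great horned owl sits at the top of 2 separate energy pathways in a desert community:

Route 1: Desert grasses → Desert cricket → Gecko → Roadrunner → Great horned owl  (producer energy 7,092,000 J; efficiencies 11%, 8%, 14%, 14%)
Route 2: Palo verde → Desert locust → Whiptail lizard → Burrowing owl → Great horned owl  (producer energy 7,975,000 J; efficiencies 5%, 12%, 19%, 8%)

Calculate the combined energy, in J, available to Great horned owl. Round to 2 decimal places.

Route 1: 7092000 × 0.11 × 0.08 × 0.14 × 0.14 = 1223.22816 J
Route 2: 7975000 × 0.05 × 0.12 × 0.19 × 0.08 = 727.32 J
Total at Great horned owl: 1223.22816 + 727.32 = 1950.54816 J

1950.55 J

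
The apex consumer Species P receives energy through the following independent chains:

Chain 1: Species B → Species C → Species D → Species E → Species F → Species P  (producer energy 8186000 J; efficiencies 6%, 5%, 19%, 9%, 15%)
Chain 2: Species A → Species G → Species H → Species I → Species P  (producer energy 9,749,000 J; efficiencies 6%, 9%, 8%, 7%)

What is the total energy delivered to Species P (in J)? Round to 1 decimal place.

Chain 1: 8186000 × 0.06 × 0.05 × 0.19 × 0.09 × 0.15 = 62.99127 J
Chain 2: 9749000 × 0.06 × 0.09 × 0.08 × 0.07 = 294.80976 J
Total at Species P: 62.99127 + 294.80976 = 357.80103 J

357.8 J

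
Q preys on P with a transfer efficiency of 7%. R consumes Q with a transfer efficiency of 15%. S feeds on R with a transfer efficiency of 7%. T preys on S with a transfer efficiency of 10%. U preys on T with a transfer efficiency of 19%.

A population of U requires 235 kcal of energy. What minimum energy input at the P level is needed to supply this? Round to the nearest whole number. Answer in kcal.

16827784 kcal

Cumulative transfer efficiency: 0.07 × 0.15 × 0.07 × 0.1 × 0.19 = 0.000013965
P energy = 235 / 0.000013965 = 16827784 kcal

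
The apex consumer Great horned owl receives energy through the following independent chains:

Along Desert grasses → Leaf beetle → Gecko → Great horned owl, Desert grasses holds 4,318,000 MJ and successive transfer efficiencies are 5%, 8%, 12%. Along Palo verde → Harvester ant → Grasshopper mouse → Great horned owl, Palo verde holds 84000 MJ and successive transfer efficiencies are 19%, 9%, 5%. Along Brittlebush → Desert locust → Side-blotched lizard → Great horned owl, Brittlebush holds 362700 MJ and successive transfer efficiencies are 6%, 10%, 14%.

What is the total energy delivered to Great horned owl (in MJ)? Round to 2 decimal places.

Via Desert grasses: 4318000 × 0.05 × 0.08 × 0.12 = 2072.64 MJ
Via Palo verde: 84000 × 0.19 × 0.09 × 0.05 = 71.82 MJ
Via Brittlebush: 362700 × 0.06 × 0.1 × 0.14 = 304.668 MJ
Total at Great horned owl: 2072.64 + 71.82 + 304.668 = 2449.128 MJ

2449.13 MJ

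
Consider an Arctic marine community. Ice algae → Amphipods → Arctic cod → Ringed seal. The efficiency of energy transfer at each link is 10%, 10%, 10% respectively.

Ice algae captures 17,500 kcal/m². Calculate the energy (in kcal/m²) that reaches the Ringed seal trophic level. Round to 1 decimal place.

17.5 kcal/m²

Amphipods: 17500 × 0.1 = 1750 kcal/m²
Arctic cod: 1750 × 0.1 = 175 kcal/m²
Ringed seal: 175 × 0.1 = 17.5 kcal/m²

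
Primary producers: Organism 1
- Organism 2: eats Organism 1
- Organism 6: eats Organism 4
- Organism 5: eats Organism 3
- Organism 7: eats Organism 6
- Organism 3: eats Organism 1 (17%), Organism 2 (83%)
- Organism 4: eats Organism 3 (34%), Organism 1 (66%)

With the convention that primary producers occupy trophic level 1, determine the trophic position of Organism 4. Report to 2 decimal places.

2.62

Organism 2: 1 + 1 = 2
Organism 3: 1 + (0.17×1 + 0.83×2) = 2.83
Organism 4: 1 + (0.34×2.83 + 0.66×1) = 2.6222
Organism 5: 1 + 2.83 = 3.83
Organism 6: 1 + 2.6222 = 3.6222
Organism 7: 1 + 3.6222 = 4.6222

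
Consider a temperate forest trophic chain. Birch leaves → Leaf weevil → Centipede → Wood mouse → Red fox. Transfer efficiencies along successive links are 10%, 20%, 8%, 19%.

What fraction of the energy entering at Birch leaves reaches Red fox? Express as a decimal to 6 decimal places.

Product of link efficiencies: 0.1 × 0.2 × 0.08 × 0.19 = 0.000304

0.000304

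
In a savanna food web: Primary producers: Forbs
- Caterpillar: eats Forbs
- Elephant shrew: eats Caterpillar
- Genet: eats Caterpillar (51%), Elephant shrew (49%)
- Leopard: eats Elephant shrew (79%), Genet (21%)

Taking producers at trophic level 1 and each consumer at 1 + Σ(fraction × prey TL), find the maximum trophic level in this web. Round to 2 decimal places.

4.10

Caterpillar: 1 + 1 = 2
Elephant shrew: 1 + 2 = 3
Genet: 1 + (0.51×2 + 0.49×3) = 3.49
Leopard: 1 + (0.79×3 + 0.21×3.49) = 4.1029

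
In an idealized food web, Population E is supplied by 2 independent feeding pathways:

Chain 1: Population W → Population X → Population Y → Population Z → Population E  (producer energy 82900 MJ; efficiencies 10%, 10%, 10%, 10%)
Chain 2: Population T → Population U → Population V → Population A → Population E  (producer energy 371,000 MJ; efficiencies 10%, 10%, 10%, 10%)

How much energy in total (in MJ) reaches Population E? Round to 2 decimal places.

45.39 MJ

Chain 1: 82900 × 0.1 × 0.1 × 0.1 × 0.1 = 8.29 MJ
Chain 2: 371000 × 0.1 × 0.1 × 0.1 × 0.1 = 37.1 MJ
Total at Population E: 8.29 + 37.1 = 45.39 MJ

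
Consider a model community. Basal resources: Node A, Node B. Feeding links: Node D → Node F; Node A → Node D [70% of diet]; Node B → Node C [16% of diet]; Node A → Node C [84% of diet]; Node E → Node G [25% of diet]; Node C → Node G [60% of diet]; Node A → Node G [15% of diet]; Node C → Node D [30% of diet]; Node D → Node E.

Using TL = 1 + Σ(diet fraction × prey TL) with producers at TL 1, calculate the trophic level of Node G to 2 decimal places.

3.18

Node C: 1 + (0.84×1 + 0.16×1) = 2
Node D: 1 + (0.7×1 + 0.3×2) = 2.3
Node E: 1 + 2.3 = 3.3
Node F: 1 + 2.3 = 3.3
Node G: 1 + (0.15×1 + 0.25×3.3 + 0.6×2) = 3.175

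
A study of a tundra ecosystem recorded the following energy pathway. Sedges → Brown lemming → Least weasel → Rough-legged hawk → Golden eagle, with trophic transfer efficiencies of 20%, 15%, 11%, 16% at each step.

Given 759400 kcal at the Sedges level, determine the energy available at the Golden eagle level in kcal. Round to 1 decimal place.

401.0 kcal

Brown lemming: 759400 × 0.2 = 151880 kcal
Least weasel: 151880 × 0.15 = 22782 kcal
Rough-legged hawk: 22782 × 0.11 = 2506.02 kcal
Golden eagle: 2506.02 × 0.16 = 400.9632 kcal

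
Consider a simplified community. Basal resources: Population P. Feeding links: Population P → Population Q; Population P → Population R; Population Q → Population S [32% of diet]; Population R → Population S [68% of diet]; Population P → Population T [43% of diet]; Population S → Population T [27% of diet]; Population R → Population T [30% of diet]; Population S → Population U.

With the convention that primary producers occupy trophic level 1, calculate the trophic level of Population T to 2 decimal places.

Population Q: 1 + 1 = 2
Population R: 1 + 1 = 2
Population S: 1 + (0.32×2 + 0.68×2) = 3
Population T: 1 + (0.43×1 + 0.27×3 + 0.3×2) = 2.84
Population U: 1 + 3 = 4

2.84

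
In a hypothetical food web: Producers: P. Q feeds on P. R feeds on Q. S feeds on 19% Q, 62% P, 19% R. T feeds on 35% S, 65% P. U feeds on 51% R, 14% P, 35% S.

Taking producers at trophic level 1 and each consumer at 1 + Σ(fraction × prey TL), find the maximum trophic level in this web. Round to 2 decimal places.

3.57

Q: 1 + 1 = 2
R: 1 + 2 = 3
S: 1 + (0.19×2 + 0.62×1 + 0.19×3) = 2.57
T: 1 + (0.35×2.57 + 0.65×1) = 2.5495
U: 1 + (0.51×3 + 0.14×1 + 0.35×2.57) = 3.5695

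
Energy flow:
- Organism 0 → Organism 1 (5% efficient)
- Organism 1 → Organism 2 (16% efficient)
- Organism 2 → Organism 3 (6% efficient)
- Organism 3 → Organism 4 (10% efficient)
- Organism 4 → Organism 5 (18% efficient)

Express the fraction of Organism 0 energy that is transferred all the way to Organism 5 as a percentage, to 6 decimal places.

0.000864%

Product of link efficiencies: 0.05 × 0.16 × 0.06 × 0.1 × 0.18 = 0.00000864
As a percentage: 0.00000864 × 100 = 0.000864%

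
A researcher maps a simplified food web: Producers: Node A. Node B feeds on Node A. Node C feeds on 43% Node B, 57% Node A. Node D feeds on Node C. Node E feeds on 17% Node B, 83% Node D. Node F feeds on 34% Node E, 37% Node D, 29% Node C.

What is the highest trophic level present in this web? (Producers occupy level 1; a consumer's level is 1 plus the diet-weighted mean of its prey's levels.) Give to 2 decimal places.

Node B: 1 + 1 = 2
Node C: 1 + (0.43×2 + 0.57×1) = 2.43
Node D: 1 + 2.43 = 3.43
Node E: 1 + (0.17×2 + 0.83×3.43) = 4.1869
Node F: 1 + (0.34×4.1869 + 0.37×3.43 + 0.29×2.43) = 4.397346

4.40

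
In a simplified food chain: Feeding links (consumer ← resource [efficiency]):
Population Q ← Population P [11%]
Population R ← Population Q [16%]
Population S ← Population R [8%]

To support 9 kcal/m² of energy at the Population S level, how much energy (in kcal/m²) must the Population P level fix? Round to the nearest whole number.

6392 kcal/m²

Cumulative transfer efficiency: 0.11 × 0.16 × 0.08 = 0.001408
Population P energy = 9 / 0.001408 = 6392 kcal/m²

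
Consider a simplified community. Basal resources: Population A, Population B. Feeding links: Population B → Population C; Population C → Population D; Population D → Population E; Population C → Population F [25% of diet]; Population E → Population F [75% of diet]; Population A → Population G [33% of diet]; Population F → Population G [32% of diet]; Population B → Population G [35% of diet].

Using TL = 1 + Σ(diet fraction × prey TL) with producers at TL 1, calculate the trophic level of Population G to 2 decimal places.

3.12

Population C: 1 + 1 = 2
Population D: 1 + 2 = 3
Population E: 1 + 3 = 4
Population F: 1 + (0.25×2 + 0.75×4) = 4.5
Population G: 1 + (0.33×1 + 0.32×4.5 + 0.35×1) = 3.12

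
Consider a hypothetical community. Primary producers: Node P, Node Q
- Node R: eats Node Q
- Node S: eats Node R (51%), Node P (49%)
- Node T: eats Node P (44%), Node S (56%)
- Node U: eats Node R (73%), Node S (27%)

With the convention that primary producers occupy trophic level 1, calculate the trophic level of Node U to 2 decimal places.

3.14

Node R: 1 + 1 = 2
Node S: 1 + (0.51×2 + 0.49×1) = 2.51
Node T: 1 + (0.44×1 + 0.56×2.51) = 2.8456
Node U: 1 + (0.73×2 + 0.27×2.51) = 3.1377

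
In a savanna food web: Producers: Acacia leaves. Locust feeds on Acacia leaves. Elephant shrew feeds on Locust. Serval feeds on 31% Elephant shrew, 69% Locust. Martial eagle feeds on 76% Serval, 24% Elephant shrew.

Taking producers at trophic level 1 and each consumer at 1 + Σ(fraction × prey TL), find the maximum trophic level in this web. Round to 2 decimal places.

Locust: 1 + 1 = 2
Elephant shrew: 1 + 2 = 3
Serval: 1 + (0.31×3 + 0.69×2) = 3.31
Martial eagle: 1 + (0.76×3.31 + 0.24×3) = 4.2356

4.24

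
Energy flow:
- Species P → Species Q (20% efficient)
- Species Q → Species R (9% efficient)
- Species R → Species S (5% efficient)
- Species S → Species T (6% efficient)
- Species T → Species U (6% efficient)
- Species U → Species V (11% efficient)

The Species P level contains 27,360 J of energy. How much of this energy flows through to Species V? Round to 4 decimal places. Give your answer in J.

Species Q: 27360 × 0.2 = 5472 J
Species R: 5472 × 0.09 = 492.48 J
Species S: 492.48 × 0.05 = 24.624 J
Species T: 24.624 × 0.06 = 1.47744 J
Species U: 1.47744 × 0.06 = 0.0886464 J
Species V: 0.0886464 × 0.11 = 0.009751104 J

0.0098 J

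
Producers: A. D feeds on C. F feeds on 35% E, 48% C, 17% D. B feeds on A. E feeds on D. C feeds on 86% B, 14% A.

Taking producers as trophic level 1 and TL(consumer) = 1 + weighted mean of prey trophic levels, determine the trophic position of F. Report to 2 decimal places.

4.73

B: 1 + 1 = 2
C: 1 + (0.86×2 + 0.14×1) = 2.86
D: 1 + 2.86 = 3.86
E: 1 + 3.86 = 4.86
F: 1 + (0.35×4.86 + 0.48×2.86 + 0.17×3.86) = 4.73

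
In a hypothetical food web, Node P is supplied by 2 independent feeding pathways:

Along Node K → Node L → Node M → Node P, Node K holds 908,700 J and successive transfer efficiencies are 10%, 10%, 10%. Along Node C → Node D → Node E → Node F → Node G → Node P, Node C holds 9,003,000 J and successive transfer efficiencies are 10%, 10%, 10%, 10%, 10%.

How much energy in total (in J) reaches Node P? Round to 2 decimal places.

998.73 J

Via Node K: 908700 × 0.1 × 0.1 × 0.1 = 908.7 J
Via Node C: 9003000 × 0.1 × 0.1 × 0.1 × 0.1 × 0.1 = 90.03 J
Total at Node P: 908.7 + 90.03 = 998.73 J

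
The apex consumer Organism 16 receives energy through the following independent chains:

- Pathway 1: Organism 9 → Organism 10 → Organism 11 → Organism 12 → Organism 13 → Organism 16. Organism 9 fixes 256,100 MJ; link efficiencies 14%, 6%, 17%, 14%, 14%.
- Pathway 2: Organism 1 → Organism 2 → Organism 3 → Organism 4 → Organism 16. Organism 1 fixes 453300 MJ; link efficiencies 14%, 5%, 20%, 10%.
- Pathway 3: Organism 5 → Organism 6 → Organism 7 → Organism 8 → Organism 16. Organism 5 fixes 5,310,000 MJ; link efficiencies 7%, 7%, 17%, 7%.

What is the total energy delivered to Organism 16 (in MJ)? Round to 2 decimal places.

Pathway 1: 256100 × 0.14 × 0.06 × 0.17 × 0.14 × 0.14 = 7.16793168 MJ
Pathway 2: 453300 × 0.14 × 0.05 × 0.2 × 0.1 = 63.462 MJ
Pathway 3: 5310000 × 0.07 × 0.07 × 0.17 × 0.07 = 309.6261 MJ
Total at Organism 16: 7.16793168 + 63.462 + 309.6261 = 380.25603168 MJ

380.26 MJ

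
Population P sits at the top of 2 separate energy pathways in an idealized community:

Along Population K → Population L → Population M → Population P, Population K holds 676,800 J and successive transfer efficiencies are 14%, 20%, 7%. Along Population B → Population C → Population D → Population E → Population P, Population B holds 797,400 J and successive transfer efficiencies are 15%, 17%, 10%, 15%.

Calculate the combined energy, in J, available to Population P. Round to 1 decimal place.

Via Population K: 676800 × 0.14 × 0.2 × 0.07 = 1326.528 J
Via Population B: 797400 × 0.15 × 0.17 × 0.1 × 0.15 = 305.0055 J
Total at Population P: 1326.528 + 305.0055 = 1631.5335 J

1631.5 J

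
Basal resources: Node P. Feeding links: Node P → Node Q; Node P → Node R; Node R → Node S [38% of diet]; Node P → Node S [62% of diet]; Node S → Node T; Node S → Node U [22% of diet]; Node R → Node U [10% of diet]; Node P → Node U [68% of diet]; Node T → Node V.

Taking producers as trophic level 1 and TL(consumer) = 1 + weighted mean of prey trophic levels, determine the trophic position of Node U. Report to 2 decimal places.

2.40

Node Q: 1 + 1 = 2
Node R: 1 + 1 = 2
Node S: 1 + (0.38×2 + 0.62×1) = 2.38
Node T: 1 + 2.38 = 3.38
Node U: 1 + (0.22×2.38 + 0.1×2 + 0.68×1) = 2.4036
Node V: 1 + 3.38 = 4.38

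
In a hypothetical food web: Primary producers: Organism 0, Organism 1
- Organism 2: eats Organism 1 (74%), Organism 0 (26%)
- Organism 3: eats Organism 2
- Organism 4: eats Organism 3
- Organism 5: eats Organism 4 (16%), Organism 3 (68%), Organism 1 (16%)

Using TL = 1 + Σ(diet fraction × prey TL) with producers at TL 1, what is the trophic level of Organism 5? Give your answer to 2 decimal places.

Organism 2: 1 + (0.74×1 + 0.26×1) = 2
Organism 3: 1 + 2 = 3
Organism 4: 1 + 3 = 4
Organism 5: 1 + (0.16×4 + 0.68×3 + 0.16×1) = 3.84

3.84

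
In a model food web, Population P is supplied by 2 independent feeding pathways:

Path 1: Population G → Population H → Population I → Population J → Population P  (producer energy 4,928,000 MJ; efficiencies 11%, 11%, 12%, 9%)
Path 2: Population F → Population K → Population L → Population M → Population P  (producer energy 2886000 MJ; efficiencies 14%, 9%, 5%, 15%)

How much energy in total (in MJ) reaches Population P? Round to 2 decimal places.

916.72 MJ

Path 1: 4928000 × 0.11 × 0.11 × 0.12 × 0.09 = 643.99104 MJ
Path 2: 2886000 × 0.14 × 0.09 × 0.05 × 0.15 = 272.727 MJ
Total at Population P: 643.99104 + 272.727 = 916.71804 MJ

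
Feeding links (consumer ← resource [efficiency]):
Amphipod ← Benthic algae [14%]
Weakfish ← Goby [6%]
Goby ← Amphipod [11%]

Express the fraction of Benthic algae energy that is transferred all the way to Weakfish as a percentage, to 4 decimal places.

0.0924%

Product of link efficiencies: 0.14 × 0.11 × 0.06 = 0.000924
As a percentage: 0.000924 × 100 = 0.0924%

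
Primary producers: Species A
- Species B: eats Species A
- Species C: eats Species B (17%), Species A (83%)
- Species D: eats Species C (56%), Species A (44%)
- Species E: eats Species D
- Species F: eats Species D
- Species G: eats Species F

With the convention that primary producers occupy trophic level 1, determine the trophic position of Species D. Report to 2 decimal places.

2.66

Species B: 1 + 1 = 2
Species C: 1 + (0.17×2 + 0.83×1) = 2.17
Species D: 1 + (0.56×2.17 + 0.44×1) = 2.6552
Species E: 1 + 2.6552 = 3.6552
Species F: 1 + 2.6552 = 3.6552
Species G: 1 + 3.6552 = 4.6552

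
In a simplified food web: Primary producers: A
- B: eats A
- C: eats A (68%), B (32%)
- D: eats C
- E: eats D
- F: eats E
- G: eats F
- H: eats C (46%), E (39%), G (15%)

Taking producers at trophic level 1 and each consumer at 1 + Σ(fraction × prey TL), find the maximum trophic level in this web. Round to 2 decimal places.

6.32

B: 1 + 1 = 2
C: 1 + (0.68×1 + 0.32×2) = 2.32
D: 1 + 2.32 = 3.32
E: 1 + 3.32 = 4.32
F: 1 + 4.32 = 5.32
G: 1 + 5.32 = 6.32
H: 1 + (0.46×2.32 + 0.39×4.32 + 0.15×6.32) = 4.7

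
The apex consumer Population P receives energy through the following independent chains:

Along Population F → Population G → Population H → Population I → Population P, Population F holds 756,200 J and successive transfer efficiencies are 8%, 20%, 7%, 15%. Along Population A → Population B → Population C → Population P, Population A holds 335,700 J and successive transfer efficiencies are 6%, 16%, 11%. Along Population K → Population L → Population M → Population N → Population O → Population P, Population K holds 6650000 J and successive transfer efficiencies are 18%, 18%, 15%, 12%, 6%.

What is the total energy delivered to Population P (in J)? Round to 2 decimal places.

714.24 J

Via Population F: 756200 × 0.08 × 0.2 × 0.07 × 0.15 = 127.0416 J
Via Population A: 335700 × 0.06 × 0.16 × 0.11 = 354.4992 J
Via Population K: 6650000 × 0.18 × 0.18 × 0.15 × 0.12 × 0.06 = 232.6968 J
Total at Population P: 127.0416 + 354.4992 + 232.6968 = 714.2376 J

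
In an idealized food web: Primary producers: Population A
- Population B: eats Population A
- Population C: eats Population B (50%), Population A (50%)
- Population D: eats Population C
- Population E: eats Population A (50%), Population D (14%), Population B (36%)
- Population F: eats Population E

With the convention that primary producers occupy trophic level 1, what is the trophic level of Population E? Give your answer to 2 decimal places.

2.71

Population B: 1 + 1 = 2
Population C: 1 + (0.5×2 + 0.5×1) = 2.5
Population D: 1 + 2.5 = 3.5
Population E: 1 + (0.5×1 + 0.14×3.5 + 0.36×2) = 2.71
Population F: 1 + 2.71 = 3.71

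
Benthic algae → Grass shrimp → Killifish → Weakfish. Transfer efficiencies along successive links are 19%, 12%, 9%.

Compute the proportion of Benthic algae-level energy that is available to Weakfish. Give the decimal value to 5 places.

Product of link efficiencies: 0.19 × 0.12 × 0.09 = 0.002052

0.00205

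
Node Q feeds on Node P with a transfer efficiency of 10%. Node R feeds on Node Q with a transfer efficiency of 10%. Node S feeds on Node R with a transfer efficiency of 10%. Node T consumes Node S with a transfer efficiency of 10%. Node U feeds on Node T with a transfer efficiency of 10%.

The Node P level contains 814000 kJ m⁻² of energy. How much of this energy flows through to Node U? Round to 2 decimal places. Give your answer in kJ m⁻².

8.14 kJ m⁻²

Node Q: 814000 × 0.1 = 81400 kJ m⁻²
Node R: 81400 × 0.1 = 8140 kJ m⁻²
Node S: 8140 × 0.1 = 814 kJ m⁻²
Node T: 814 × 0.1 = 81.4 kJ m⁻²
Node U: 81.4 × 0.1 = 8.14 kJ m⁻²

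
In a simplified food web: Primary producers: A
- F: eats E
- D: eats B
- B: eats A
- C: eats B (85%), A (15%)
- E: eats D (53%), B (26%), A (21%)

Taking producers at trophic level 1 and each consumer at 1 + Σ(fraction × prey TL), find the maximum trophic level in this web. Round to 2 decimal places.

B: 1 + 1 = 2
C: 1 + (0.85×2 + 0.15×1) = 2.85
D: 1 + 2 = 3
E: 1 + (0.53×3 + 0.26×2 + 0.21×1) = 3.32
F: 1 + 3.32 = 4.32

4.32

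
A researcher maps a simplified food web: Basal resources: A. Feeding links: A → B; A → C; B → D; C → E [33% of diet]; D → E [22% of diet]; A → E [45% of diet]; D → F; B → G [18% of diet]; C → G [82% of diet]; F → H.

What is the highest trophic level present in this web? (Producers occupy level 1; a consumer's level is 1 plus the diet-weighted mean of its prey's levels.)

5

B: 1 + 1 = 2
C: 1 + 1 = 2
D: 1 + 2 = 3
E: 1 + (0.33×2 + 0.22×3 + 0.45×1) = 2.77
F: 1 + 3 = 4
G: 1 + (0.18×2 + 0.82×2) = 3
H: 1 + 4 = 5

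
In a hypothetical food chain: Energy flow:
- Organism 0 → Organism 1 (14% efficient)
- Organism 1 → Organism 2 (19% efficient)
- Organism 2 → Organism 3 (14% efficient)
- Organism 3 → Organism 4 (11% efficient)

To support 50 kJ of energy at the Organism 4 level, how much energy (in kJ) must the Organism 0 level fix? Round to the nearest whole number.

Cumulative transfer efficiency: 0.14 × 0.19 × 0.14 × 0.11 = 0.00040964
Organism 0 energy = 50 / 0.00040964 = 122058 kJ

122058 kJ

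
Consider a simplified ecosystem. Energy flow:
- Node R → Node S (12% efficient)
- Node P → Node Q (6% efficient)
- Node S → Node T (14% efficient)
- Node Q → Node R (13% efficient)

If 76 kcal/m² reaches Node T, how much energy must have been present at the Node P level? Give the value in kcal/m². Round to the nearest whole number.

Cumulative transfer efficiency: 0.06 × 0.13 × 0.12 × 0.14 = 0.00013104
Node P energy = 76 / 0.00013104 = 579976 kcal/m²

579976 kcal/m²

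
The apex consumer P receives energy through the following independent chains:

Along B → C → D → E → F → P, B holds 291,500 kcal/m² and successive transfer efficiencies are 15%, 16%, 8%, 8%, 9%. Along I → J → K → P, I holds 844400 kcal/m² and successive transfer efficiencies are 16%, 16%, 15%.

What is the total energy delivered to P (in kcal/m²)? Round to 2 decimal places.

3246.53 kcal/m²

Via B: 291500 × 0.15 × 0.16 × 0.08 × 0.08 × 0.09 = 4.029696 kcal/m²
Via I: 844400 × 0.16 × 0.16 × 0.15 = 3242.496 kcal/m²
Total at P: 4.029696 + 3242.496 = 3246.525696 kcal/m²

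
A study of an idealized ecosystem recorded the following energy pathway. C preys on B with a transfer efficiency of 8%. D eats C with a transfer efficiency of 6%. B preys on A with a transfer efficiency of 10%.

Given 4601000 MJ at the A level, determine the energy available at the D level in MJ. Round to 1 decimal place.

B: 4601000 × 0.1 = 460100 MJ
C: 460100 × 0.08 = 36808 MJ
D: 36808 × 0.06 = 2208.48 MJ

2208.5 MJ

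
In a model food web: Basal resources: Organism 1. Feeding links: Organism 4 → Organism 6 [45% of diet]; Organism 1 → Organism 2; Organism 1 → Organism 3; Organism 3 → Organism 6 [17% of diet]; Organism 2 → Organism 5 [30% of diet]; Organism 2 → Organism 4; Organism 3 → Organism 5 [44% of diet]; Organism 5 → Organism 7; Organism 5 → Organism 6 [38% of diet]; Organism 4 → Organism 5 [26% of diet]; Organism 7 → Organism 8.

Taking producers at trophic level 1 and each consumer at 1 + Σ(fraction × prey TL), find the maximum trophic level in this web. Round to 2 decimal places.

Organism 2: 1 + 1 = 2
Organism 3: 1 + 1 = 2
Organism 4: 1 + 2 = 3
Organism 5: 1 + (0.44×2 + 0.26×3 + 0.3×2) = 3.26
Organism 6: 1 + (0.45×3 + 0.17×2 + 0.38×3.26) = 3.9288
Organism 7: 1 + 3.26 = 4.26
Organism 8: 1 + 4.26 = 5.26

5.26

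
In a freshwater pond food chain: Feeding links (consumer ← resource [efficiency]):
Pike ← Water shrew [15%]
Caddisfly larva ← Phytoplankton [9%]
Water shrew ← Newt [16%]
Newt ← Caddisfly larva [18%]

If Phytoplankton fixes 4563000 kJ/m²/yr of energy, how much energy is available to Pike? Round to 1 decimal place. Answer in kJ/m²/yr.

Caddisfly larva: 4563000 × 0.09 = 410670 kJ/m²/yr
Newt: 410670 × 0.18 = 73920.6 kJ/m²/yr
Water shrew: 73920.6 × 0.16 = 11827.296 kJ/m²/yr
Pike: 11827.296 × 0.15 = 1774.0944 kJ/m²/yr

1774.1 kJ/m²/yr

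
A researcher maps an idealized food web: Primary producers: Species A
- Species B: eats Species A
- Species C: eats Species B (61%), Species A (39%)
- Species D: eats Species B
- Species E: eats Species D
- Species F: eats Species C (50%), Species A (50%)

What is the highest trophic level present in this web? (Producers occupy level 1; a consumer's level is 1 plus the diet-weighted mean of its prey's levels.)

Species B: 1 + 1 = 2
Species C: 1 + (0.61×2 + 0.39×1) = 2.61
Species D: 1 + 2 = 3
Species E: 1 + 3 = 4
Species F: 1 + (0.5×2.61 + 0.5×1) = 2.805

4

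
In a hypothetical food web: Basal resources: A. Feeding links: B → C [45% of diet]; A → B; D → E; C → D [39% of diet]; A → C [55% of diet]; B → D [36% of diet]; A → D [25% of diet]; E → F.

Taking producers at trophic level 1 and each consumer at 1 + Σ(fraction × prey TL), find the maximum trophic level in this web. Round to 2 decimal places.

4.93

B: 1 + 1 = 2
C: 1 + (0.45×2 + 0.55×1) = 2.45
D: 1 + (0.25×1 + 0.36×2 + 0.39×2.45) = 2.9255
E: 1 + 2.9255 = 3.9255
F: 1 + 3.9255 = 4.9255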